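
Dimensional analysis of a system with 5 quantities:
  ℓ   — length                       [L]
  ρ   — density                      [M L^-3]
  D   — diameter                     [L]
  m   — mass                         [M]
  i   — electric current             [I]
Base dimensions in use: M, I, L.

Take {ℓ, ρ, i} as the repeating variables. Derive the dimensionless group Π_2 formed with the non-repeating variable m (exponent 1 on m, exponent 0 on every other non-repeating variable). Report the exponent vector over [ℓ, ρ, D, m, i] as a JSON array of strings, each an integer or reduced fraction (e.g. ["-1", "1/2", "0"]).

["-3", "-1", "0", "1", "0"]

Write exponents as rows M,I,L / cols ℓ,ρ,D,m,i:
  M: [ 0  1  0  1  0]
  I: [ 0  0  0  0  1]
  L: [ 1 -3  1  0  0]
Row reduction gives pivot columns ℓ,ρ,i; rank = 3
Repeat: ℓ,ρ,i; free: D,m
RREF:
  r0: [   1    0    1    3    0]
  r1: [   0    1    0    1    0]
  r2: [   0    0    0    0    1]
Fix exponent of m at 1, D at 0; solve each RREF row for its pivot's exponent:
  r0: exp(ℓ) + (3)·1 = 0 ⇒ exp(ℓ) = -3
  r1: exp(ρ) + (1)·1 = 0 ⇒ exp(ρ) = -1
  r2: exp(i) + (0)·1 = 0 ⇒ exp(i) = 0
Π_2 = ℓ^-3 · ρ^-1 · m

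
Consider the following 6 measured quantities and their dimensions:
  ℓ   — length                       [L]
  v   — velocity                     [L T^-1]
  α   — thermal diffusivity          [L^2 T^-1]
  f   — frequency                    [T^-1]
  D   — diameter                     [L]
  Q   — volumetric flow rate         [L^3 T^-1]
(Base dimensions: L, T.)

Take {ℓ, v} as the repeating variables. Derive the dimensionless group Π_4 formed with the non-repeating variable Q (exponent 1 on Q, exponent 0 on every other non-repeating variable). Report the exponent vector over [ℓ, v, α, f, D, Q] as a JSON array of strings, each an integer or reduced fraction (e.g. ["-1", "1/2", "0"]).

Exponent matrix [L,T] × [ℓ,v,α,f,D,Q]:
  L: [ 1  1  2  0  1  3]
  T: [ 0 -1 -1 -1  0 -1]
Row reduction gives pivot columns ℓ,v; rank = 2
Repeat: ℓ,v; free: α,f,D,Q
RREF:
  r0: [   1    0    1   -1    1    2]
  r1: [   0    1    1    1    0    1]
Fix exponent of Q at 1, α at 0, f at 0, D at 0; solve each RREF row for its pivot's exponent:
  r0: exp(ℓ) + (2)·1 = 0 ⇒ exp(ℓ) = -2
  r1: exp(v) + (1)·1 = 0 ⇒ exp(v) = -1
Π_4 = ℓ^-2 · v^-1 · Q

["-2", "-1", "0", "0", "0", "1"]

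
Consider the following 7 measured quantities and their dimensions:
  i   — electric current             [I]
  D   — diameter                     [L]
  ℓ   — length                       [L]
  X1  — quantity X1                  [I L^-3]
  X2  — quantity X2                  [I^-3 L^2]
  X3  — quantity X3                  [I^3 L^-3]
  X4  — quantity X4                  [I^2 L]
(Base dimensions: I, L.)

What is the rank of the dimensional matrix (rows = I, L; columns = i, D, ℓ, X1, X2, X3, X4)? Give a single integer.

2

Write exponents as rows I,L / cols i,D,ℓ,X1,X2,X3,X4:
  I: [ 1  0  0  1 -3  3  2]
  L: [ 0  1  1 -3  2 -3  1]
Row reduction gives pivot columns i,D; rank = 2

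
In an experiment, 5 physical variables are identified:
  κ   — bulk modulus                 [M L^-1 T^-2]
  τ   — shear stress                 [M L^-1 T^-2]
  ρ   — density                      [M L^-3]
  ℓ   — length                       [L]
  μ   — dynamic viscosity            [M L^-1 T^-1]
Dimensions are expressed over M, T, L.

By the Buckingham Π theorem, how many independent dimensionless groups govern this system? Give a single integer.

Dimensional matrix (M×T×L by κ×τ×ρ×ℓ×μ):
  M: [ 1  1  1  0  1]
  T: [-2 -2  0  0 -1]
  L: [-1 -1 -3  1 -1]
Echelon form has 3 nonzero rows (pivots: κ,ρ,ℓ)
n=5, r=3 ⇒ 2 dimensionless groups

2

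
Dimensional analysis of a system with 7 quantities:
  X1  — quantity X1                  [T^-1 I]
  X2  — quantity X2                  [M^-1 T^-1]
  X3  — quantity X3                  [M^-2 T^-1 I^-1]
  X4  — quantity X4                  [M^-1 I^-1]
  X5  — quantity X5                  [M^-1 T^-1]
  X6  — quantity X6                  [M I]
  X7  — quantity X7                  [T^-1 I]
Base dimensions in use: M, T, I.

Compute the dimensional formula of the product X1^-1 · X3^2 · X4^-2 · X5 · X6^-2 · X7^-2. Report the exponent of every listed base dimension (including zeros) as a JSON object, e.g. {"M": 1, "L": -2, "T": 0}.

Dimensional matrix (M×T×I by X1×X2×X3×X4×X5×X6×X7):
  M: [ 0 -1 -2 -1 -1  1  0]
  T: [-1 -1 -1  0 -1  0 -1]
  I: [ 1  0 -1 -1  0  1  1]
  [M]: (-1)·0+(2)·-2+(-2)·-1+(1)·-1+(-2)·1+(-2)·0 = -5
  [T]: (-1)·-1+(2)·-1+(-2)·0+(1)·-1+(-2)·0+(-2)·-1 = 0
  [I]: (-1)·1+(2)·-1+(-2)·-1+(1)·0+(-2)·1+(-2)·1 = -5
⇒ M^-5 I^-5

{"M": -5, "T": 0, "I": -5}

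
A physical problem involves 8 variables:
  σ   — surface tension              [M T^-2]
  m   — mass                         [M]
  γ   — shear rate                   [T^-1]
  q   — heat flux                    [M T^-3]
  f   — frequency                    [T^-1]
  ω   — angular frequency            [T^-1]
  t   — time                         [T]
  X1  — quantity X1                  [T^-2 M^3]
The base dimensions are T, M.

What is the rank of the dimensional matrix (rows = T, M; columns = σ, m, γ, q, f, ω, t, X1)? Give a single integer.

Dimensional matrix (T×M by σ×m×γ×q×f×ω×t×X1):
  T: [-2  0 -1 -3 -1 -1  1 -2]
  M: [ 1  1  0  1  0  0  0  3]
Echelon form has 2 nonzero rows (pivots: σ,m)

2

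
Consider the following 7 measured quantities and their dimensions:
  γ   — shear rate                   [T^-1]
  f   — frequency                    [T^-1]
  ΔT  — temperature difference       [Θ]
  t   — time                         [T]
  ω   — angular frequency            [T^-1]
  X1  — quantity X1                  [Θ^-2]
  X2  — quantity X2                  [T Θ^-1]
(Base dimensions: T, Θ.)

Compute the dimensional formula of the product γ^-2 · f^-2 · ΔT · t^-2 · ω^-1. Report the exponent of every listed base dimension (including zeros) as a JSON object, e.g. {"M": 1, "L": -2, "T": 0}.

{"T": 3, "Θ": 1}

Dimensional matrix (T×Θ by γ×f×ΔT×t×ω×X1×X2):
  T: [-1 -1  0  1 -1  0  1]
  Θ: [ 0  0  1  0  0 -2 -1]
  [T]: (-2)·-1+(-2)·-1+(1)·0+(-2)·1+(-1)·-1 = 3
  [Θ]: (-2)·0+(-2)·0+(1)·1+(-2)·0+(-1)·0 = 1
⇒ T^3 Θ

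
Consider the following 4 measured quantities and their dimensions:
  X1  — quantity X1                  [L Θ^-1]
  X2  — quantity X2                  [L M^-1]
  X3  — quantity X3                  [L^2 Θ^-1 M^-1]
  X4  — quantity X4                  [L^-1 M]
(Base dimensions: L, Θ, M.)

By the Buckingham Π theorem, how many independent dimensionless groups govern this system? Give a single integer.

2

Exponent matrix [L,Θ,M] × [X1,X2,X3,X4]:
  L: [ 1  1  2 -1]
  Θ: [-1  0 -1  0]
  M: [ 0 -1 -1  1]
Echelon form has 2 nonzero rows (pivots: X1,X2)
4 vars − rank 2 = 2 Π groups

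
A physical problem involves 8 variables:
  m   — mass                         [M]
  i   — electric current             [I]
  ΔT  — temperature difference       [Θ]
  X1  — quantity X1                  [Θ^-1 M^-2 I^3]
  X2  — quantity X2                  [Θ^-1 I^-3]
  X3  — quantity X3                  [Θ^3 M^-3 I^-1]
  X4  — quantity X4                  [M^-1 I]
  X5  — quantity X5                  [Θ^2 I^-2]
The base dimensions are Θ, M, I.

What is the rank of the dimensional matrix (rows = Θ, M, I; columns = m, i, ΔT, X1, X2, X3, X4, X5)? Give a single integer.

3

Write exponents as rows Θ,M,I / cols m,i,ΔT,X1,X2,X3,X4,X5:
  Θ: [ 0  0  1 -1 -1  3  0  2]
  M: [ 1  0  0 -2  0 -3 -1  0]
  I: [ 0  1  0  3 -3 -1  1 -2]
Echelon form has 3 nonzero rows (pivots: m,i,ΔT)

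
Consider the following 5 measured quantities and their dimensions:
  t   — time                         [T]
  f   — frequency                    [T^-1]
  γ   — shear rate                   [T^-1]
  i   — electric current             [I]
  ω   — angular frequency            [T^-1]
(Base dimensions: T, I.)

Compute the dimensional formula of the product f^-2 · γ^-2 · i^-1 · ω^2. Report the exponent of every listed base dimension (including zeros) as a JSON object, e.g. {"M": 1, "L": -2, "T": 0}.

{"T": 2, "I": -1}

Dimensional matrix (T×I by t×f×γ×i×ω):
  T: [ 1 -1 -1  0 -1]
  I: [ 0  0  0  1  0]
  [T]: (-2)·-1+(-2)·-1+(-1)·0+(2)·-1 = 2
  [I]: (-2)·0+(-2)·0+(-1)·1+(2)·0 = -1
⇒ T^2 I^-1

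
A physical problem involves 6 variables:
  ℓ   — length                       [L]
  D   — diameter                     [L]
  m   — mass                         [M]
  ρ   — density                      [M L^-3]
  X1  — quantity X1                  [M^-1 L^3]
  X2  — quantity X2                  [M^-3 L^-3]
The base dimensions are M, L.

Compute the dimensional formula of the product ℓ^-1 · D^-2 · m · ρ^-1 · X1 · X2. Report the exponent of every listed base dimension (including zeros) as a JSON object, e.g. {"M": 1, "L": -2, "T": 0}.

{"M": -4, "L": 0}

Write exponents as rows M,L / cols ℓ,D,m,ρ,X1,X2:
  M: [ 0  0  1  1 -1 -3]
  L: [ 1  1  0 -3  3 -3]
  [M]: (-1)·0+(-2)·0+(1)·1+(-1)·1+(1)·-1+(1)·-3 = -4
  [L]: (-1)·1+(-2)·1+(1)·0+(-1)·-3+(1)·3+(1)·-3 = 0
⇒ M^-4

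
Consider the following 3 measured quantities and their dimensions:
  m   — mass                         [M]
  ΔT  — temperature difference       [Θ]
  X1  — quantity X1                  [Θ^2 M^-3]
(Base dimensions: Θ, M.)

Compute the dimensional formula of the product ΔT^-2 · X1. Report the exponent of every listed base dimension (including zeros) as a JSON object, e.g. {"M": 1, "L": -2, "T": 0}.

{"Θ": 0, "M": -3}

Dimensional matrix (Θ×M by m×ΔT×X1):
  Θ: [ 0  1  2]
  M: [ 1  0 -3]
  [Θ]: (-2)·1+(1)·2 = 0
  [M]: (-2)·0+(1)·-3 = -3
⇒ M^-3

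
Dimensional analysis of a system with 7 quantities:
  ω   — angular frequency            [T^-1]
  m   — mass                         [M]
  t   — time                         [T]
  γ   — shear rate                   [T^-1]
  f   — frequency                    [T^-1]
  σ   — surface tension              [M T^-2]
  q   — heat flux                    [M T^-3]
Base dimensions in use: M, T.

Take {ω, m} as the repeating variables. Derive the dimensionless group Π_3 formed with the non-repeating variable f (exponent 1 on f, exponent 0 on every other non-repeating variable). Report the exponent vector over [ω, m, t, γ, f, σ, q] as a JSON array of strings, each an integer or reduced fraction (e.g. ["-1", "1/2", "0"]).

Exponent matrix [M,T] × [ω,m,t,γ,f,σ,q]:
  M: [ 0  1  0  0  0  1  1]
  T: [-1  0  1 -1 -1 -2 -3]
Row reduction gives pivot columns ω,m; rank = 2
Repeat: ω,m; free: t,γ,f,σ,q
RREF:
  r0: [   1    0   -1    1    1    2    3]
  r1: [   0    1    0    0    0    1    1]
Fix exponent of f at 1, t at 0, γ at 0, σ at 0, q at 0; solve each RREF row for its pivot's exponent:
  r0: exp(ω) + (1)·1 = 0 ⇒ exp(ω) = -1
  r1: exp(m) + (0)·1 = 0 ⇒ exp(m) = 0
Π_3 = ω^-1 · f

["-1", "0", "0", "0", "1", "0", "0"]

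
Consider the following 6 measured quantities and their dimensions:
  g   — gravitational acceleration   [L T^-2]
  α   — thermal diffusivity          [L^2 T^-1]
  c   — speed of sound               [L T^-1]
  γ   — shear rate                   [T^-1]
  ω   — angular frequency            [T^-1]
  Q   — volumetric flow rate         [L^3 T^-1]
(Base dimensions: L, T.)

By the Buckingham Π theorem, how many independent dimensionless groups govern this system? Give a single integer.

4

Exponent matrix [L,T] × [g,α,c,γ,ω,Q]:
  L: [ 1  2  1  0  0  3]
  T: [-2 -1 -1 -1 -1 -1]
RREF → pivots at {g,α} ⇒ r = 2
Π count = n − r = 6 − 2 = 4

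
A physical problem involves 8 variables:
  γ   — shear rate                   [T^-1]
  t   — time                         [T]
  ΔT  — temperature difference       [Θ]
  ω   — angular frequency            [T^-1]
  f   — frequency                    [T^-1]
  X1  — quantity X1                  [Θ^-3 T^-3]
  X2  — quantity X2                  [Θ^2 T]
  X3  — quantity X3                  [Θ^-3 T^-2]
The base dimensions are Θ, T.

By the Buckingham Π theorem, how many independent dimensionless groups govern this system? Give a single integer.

6

Exponent matrix [Θ,T] × [γ,t,ΔT,ω,f,X1,X2,X3]:
  Θ: [ 0  0  1  0  0 -3  2 -3]
  T: [-1  1  0 -1 -1 -3  1 -2]
RREF → pivots at {γ,ΔT} ⇒ r = 2
8 vars − rank 2 = 6 Π groups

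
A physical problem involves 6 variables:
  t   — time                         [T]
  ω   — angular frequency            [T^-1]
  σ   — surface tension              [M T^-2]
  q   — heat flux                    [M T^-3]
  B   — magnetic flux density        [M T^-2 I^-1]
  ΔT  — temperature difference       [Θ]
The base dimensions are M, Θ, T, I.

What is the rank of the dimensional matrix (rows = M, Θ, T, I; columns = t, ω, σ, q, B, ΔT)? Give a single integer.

Dimensional matrix (M×Θ×T×I by t×ω×σ×q×B×ΔT):
  M: [ 0  0  1  1  1  0]
  Θ: [ 0  0  0  0  0  1]
  T: [ 1 -1 -2 -3 -2  0]
  I: [ 0  0  0  0 -1  0]
RREF → pivots at {t,σ,B,ΔT} ⇒ r = 4

4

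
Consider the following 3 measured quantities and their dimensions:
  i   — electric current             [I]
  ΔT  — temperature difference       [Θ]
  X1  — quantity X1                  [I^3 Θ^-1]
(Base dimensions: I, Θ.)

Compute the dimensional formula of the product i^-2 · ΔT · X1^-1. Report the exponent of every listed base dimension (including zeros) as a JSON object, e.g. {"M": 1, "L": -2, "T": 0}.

{"I": -5, "Θ": 2}

Dimensional matrix (I×Θ by i×ΔT×X1):
  I: [ 1  0  3]
  Θ: [ 0  1 -1]
  [I]: (-2)·1+(1)·0+(-1)·3 = -5
  [Θ]: (-2)·0+(1)·1+(-1)·-1 = 2
⇒ I^-5 Θ^2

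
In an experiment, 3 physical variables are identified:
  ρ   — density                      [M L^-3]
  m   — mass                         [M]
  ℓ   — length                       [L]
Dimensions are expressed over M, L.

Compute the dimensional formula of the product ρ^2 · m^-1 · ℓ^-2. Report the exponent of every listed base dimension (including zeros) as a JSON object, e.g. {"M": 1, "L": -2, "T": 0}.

{"M": 1, "L": -8}

Dimensional matrix (M×L by ρ×m×ℓ):
  M: [ 1  1  0]
  L: [-3  0  1]
  [M]: (2)·1+(-1)·1+(-2)·0 = 1
  [L]: (2)·-3+(-1)·0+(-2)·1 = -8
⇒ M L^-8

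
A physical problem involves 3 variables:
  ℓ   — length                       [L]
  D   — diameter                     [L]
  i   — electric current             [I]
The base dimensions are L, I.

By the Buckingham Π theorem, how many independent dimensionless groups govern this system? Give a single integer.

Dimensional matrix (L×I by ℓ×D×i):
  L: [ 1  1  0]
  I: [ 0  0  1]
RREF → pivots at {ℓ,i} ⇒ r = 2
3 vars − rank 2 = 1 Π group

1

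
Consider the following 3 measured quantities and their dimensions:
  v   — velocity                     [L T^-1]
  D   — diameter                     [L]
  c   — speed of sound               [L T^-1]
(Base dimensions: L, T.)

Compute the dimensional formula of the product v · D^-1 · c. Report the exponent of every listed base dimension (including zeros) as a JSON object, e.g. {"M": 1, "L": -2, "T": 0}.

{"L": 1, "T": -2}

Exponent matrix [L,T] × [v,D,c]:
  L: [ 1  1  1]
  T: [-1  0 -1]
  [L]: (1)·1+(-1)·1+(1)·1 = 1
  [T]: (1)·-1+(-1)·0+(1)·-1 = -2
⇒ L T^-2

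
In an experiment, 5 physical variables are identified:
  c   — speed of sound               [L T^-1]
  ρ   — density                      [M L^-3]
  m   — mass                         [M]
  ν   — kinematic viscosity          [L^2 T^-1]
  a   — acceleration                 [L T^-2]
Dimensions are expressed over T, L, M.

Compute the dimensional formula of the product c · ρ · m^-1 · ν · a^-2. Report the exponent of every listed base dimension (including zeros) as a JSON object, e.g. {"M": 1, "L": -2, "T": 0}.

{"T": 2, "L": -2, "M": 0}

Write exponents as rows T,L,M / cols c,ρ,m,ν,a:
  T: [-1  0  0 -1 -2]
  L: [ 1 -3  0  2  1]
  M: [ 0  1  1  0  0]
  [T]: (1)·-1+(1)·0+(-1)·0+(1)·-1+(-2)·-2 = 2
  [L]: (1)·1+(1)·-3+(-1)·0+(1)·2+(-2)·1 = -2
  [M]: (1)·0+(1)·1+(-1)·1+(1)·0+(-2)·0 = 0
⇒ T^2 L^-2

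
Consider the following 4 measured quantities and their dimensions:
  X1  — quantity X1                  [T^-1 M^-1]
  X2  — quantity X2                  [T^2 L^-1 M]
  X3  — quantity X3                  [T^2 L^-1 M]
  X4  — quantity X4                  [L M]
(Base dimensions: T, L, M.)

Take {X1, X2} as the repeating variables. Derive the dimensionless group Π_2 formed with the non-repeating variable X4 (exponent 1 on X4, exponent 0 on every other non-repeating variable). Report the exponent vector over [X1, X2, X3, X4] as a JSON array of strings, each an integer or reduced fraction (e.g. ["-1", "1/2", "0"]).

["2", "1", "0", "1"]

Exponent matrix [T,L,M] × [X1,X2,X3,X4]:
  T: [-1  2  2  0]
  L: [ 0 -1 -1  1]
  M: [-1  1  1  1]
Row reduction gives pivot columns X1,X2; rank = 2
Pivot set = {X1,X2}, free = {X3,X4}
RREF:
  r0: [   1    0    0   -2]
  r1: [   0    1    1   -1]
  r2: [   0    0    0    0]
Fix exponent of X4 at 1, X3 at 0; solve each RREF row for its pivot's exponent:
  r0: exp(X1) + (-2)·1 = 0 ⇒ exp(X1) = 2
  r1: exp(X2) + (-1)·1 = 0 ⇒ exp(X2) = 1
Π_2 = X1^2 · X2 · X4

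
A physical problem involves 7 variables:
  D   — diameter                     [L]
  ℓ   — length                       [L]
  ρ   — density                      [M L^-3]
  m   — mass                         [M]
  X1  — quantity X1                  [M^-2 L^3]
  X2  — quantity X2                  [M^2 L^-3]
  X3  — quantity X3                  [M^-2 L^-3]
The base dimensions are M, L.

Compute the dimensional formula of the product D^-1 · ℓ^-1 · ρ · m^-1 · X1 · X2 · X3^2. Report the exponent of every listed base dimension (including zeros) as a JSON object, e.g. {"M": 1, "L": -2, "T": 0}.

Exponent matrix [M,L] × [D,ℓ,ρ,m,X1,X2,X3]:
  M: [ 0  0  1  1 -2  2 -2]
  L: [ 1  1 -3  0  3 -3 -3]
  [M]: (-1)·0+(-1)·0+(1)·1+(-1)·1+(1)·-2+(1)·2+(2)·-2 = -4
  [L]: (-1)·1+(-1)·1+(1)·-3+(-1)·0+(1)·3+(1)·-3+(2)·-3 = -11
⇒ M^-4 L^-11

{"M": -4, "L": -11}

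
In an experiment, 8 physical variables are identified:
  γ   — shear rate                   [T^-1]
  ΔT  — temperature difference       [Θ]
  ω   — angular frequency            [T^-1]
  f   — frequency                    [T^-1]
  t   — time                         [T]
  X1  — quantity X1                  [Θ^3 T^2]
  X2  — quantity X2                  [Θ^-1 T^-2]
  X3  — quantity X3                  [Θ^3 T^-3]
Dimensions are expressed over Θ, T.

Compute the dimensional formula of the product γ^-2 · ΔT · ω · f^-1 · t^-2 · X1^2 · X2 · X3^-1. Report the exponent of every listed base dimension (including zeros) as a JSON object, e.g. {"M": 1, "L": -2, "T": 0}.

Exponent matrix [Θ,T] × [γ,ΔT,ω,f,t,X1,X2,X3]:
  Θ: [ 0  1  0  0  0  3 -1  3]
  T: [-1  0 -1 -1  1  2 -2 -3]
  [Θ]: (-2)·0+(1)·1+(1)·0+(-1)·0+(-2)·0+(2)·3+(1)·-1+(-1)·3 = 3
  [T]: (-2)·-1+(1)·0+(1)·-1+(-1)·-1+(-2)·1+(2)·2+(1)·-2+(-1)·-3 = 5
⇒ Θ^3 T^5

{"Θ": 3, "T": 5}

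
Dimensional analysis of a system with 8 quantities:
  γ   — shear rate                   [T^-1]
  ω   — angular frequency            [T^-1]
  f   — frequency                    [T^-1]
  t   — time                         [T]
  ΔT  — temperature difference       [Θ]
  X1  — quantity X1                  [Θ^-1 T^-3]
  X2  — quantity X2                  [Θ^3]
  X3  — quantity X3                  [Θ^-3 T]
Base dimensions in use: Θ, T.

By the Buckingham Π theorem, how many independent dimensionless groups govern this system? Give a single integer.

Dimensional matrix (Θ×T by γ×ω×f×t×ΔT×X1×X2×X3):
  Θ: [ 0  0  0  0  1 -1  3 -3]
  T: [-1 -1 -1  1  0 -3  0  1]
Row reduction gives pivot columns γ,ΔT; rank = 2
Π count = n − r = 8 − 2 = 6

6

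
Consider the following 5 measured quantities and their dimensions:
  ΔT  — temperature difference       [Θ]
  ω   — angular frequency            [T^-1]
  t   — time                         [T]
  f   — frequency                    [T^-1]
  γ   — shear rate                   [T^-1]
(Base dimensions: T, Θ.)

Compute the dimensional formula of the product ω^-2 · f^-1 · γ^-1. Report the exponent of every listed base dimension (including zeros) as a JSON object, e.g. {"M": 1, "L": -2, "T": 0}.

{"T": 4, "Θ": 0}

Dimensional matrix (T×Θ by ΔT×ω×t×f×γ):
  T: [ 0 -1  1 -1 -1]
  Θ: [ 1  0  0  0  0]
  [T]: (-2)·-1+(-1)·-1+(-1)·-1 = 4
  [Θ]: (-2)·0+(-1)·0+(-1)·0 = 0
⇒ T^4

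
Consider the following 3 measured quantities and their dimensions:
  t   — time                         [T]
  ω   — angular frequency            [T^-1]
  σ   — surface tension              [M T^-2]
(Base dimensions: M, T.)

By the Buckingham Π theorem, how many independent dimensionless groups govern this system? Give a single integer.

Write exponents as rows M,T / cols t,ω,σ:
  M: [ 0  0  1]
  T: [ 1 -1 -2]
Echelon form has 2 nonzero rows (pivots: t,σ)
3 vars − rank 2 = 1 Π group

1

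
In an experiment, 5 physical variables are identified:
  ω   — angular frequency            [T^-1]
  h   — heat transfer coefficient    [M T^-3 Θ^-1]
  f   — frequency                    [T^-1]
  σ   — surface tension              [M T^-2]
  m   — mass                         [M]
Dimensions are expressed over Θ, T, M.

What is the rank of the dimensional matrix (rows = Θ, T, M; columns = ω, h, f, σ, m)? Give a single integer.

Dimensional matrix (Θ×T×M by ω×h×f×σ×m):
  Θ: [ 0 -1  0  0  0]
  T: [-1 -3 -1 -2  0]
  M: [ 0  1  0  1  1]
RREF → pivots at {ω,h,σ} ⇒ r = 3

3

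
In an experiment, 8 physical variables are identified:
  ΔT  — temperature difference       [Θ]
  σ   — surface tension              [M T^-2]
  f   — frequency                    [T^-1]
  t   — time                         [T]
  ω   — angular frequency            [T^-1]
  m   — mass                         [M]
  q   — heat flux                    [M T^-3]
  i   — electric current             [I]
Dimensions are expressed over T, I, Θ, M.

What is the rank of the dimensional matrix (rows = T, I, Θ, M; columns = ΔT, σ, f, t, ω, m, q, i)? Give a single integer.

Write exponents as rows T,I,Θ,M / cols ΔT,σ,f,t,ω,m,q,i:
  T: [ 0 -2 -1  1 -1  0 -3  0]
  I: [ 0  0  0  0  0  0  0  1]
  Θ: [ 1  0  0  0  0  0  0  0]
  M: [ 0  1  0  0  0  1  1  0]
Row reduction gives pivot columns ΔT,σ,f,i; rank = 4

4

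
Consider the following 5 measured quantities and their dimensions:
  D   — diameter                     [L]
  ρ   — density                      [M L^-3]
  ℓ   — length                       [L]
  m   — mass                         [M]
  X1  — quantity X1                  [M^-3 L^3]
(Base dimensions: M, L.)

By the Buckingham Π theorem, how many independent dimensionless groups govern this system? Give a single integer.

Exponent matrix [M,L] × [D,ρ,ℓ,m,X1]:
  M: [ 0  1  0  1 -3]
  L: [ 1 -3  1  0  3]
RREF → pivots at {D,ρ} ⇒ r = 2
Π count = n − r = 5 − 2 = 3

3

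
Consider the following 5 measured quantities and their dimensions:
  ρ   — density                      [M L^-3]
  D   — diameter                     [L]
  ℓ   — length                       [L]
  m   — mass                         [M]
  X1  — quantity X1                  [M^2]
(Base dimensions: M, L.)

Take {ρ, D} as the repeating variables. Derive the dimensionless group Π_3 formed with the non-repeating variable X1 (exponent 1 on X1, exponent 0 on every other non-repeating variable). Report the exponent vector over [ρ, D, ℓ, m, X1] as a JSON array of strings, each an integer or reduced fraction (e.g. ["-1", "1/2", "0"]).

["-2", "-6", "0", "0", "1"]

Dimensional matrix (M×L by ρ×D×ℓ×m×X1):
  M: [ 1  0  0  1  2]
  L: [-3  1  1  0  0]
Row reduction gives pivot columns ρ,D; rank = 2
Pivot set = {ρ,D}, free = {ℓ,m,X1}
RREF:
  r0: [   1    0    0    1    2]
  r1: [   0    1    1    3    6]
Fix exponent of X1 at 1, ℓ at 0, m at 0; solve each RREF row for its pivot's exponent:
  r0: exp(ρ) + (2)·1 = 0 ⇒ exp(ρ) = -2
  r1: exp(D) + (6)·1 = 0 ⇒ exp(D) = -6
Π_3 = ρ^-2 · D^-6 · X1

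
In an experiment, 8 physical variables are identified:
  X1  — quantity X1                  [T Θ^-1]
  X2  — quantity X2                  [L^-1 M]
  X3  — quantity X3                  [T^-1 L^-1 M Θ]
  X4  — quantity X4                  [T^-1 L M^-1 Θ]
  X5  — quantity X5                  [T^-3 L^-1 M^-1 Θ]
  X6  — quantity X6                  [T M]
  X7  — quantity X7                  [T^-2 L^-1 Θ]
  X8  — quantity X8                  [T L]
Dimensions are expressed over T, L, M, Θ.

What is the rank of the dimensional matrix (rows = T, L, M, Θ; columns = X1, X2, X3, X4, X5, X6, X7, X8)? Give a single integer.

3

Write exponents as rows T,L,M,Θ / cols X1,X2,X3,X4,X5,X6,X7,X8:
  T: [ 1  0 -1 -1 -3  1 -2  1]
  L: [ 0 -1 -1  1 -1  0 -1  1]
  M: [ 0  1  1 -1 -1  1  0  0]
  Θ: [-1  0  1  1  1  0  1  0]
Echelon form has 3 nonzero rows (pivots: X1,X2,X5)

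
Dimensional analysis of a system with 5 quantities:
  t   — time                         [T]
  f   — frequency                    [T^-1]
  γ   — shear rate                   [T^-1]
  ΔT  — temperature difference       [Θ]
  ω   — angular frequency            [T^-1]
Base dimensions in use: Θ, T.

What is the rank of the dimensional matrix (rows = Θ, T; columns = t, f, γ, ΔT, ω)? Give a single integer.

2

Dimensional matrix (Θ×T by t×f×γ×ΔT×ω):
  Θ: [ 0  0  0  1  0]
  T: [ 1 -1 -1  0 -1]
Echelon form has 2 nonzero rows (pivots: t,ΔT)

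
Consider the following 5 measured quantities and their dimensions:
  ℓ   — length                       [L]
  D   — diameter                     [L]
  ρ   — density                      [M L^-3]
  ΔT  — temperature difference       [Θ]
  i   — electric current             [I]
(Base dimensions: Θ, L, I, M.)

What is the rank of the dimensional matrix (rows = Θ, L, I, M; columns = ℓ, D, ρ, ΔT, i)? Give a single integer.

4

Exponent matrix [Θ,L,I,M] × [ℓ,D,ρ,ΔT,i]:
  Θ: [ 0  0  0  1  0]
  L: [ 1  1 -3  0  0]
  I: [ 0  0  0  0  1]
  M: [ 0  0  1  0  0]
RREF → pivots at {ℓ,ρ,ΔT,i} ⇒ r = 4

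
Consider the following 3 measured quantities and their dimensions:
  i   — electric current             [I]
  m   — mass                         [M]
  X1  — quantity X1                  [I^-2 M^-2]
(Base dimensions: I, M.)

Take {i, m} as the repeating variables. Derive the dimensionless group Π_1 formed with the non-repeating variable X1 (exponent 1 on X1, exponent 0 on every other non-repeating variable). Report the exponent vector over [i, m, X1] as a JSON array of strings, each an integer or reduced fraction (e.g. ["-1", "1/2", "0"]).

Write exponents as rows I,M / cols i,m,X1:
  I: [ 1  0 -2]
  M: [ 0  1 -2]
Echelon form has 2 nonzero rows (pivots: i,m)
Pivot set = {i,m}, free = {X1}
RREF:
  r0: [   1    0   -2]
  r1: [   0    1   -2]
Fix exponent of X1 at 1; solve each RREF row for its pivot's exponent:
  r0: exp(i) + (-2)·1 = 0 ⇒ exp(i) = 2
  r1: exp(m) + (-2)·1 = 0 ⇒ exp(m) = 2
Π_1 = i^2 · m^2 · X1

["2", "2", "1"]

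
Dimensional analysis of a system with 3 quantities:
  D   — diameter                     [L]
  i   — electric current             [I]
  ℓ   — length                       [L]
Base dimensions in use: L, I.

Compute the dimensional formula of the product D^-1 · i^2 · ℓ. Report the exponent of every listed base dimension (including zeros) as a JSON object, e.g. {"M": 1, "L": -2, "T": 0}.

Write exponents as rows L,I / cols D,i,ℓ:
  L: [ 1  0  1]
  I: [ 0  1  0]
  [L]: (-1)·1+(2)·0+(1)·1 = 0
  [I]: (-1)·0+(2)·1+(1)·0 = 2
⇒ I^2

{"L": 0, "I": 2}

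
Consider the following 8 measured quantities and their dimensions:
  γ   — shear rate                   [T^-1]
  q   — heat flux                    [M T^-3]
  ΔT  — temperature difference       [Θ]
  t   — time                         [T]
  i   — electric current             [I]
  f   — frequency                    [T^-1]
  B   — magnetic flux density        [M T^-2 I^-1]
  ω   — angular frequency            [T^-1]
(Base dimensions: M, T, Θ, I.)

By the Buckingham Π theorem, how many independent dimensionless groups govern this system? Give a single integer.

4

Write exponents as rows M,T,Θ,I / cols γ,q,ΔT,t,i,f,B,ω:
  M: [ 0  1  0  0  0  0  1  0]
  T: [-1 -3  0  1  0 -1 -2 -1]
  Θ: [ 0  0  1  0  0  0  0  0]
  I: [ 0  0  0  0  1  0 -1  0]
Row reduction gives pivot columns γ,q,ΔT,i; rank = 4
Π count = n − r = 8 − 4 = 4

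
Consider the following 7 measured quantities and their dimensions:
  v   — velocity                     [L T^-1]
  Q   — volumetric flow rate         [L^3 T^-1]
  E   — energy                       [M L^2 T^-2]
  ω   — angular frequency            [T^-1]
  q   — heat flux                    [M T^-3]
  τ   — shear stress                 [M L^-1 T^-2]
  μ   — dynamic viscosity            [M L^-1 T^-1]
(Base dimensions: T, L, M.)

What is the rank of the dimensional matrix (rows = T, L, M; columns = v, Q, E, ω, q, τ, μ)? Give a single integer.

3

Write exponents as rows T,L,M / cols v,Q,E,ω,q,τ,μ:
  T: [-1 -1 -2 -1 -3 -2 -1]
  L: [ 1  3  2  0  0 -1 -1]
  M: [ 0  0  1  0  1  1  1]
Row reduction gives pivot columns v,Q,E; rank = 3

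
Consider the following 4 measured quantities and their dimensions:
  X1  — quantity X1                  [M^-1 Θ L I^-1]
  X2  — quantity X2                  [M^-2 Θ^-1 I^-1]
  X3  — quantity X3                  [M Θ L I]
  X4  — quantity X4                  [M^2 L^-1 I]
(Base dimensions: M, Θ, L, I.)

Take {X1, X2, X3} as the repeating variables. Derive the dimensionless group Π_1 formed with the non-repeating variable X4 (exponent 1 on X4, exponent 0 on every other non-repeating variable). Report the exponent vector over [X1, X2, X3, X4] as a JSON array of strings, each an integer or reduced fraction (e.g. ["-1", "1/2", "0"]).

["1/2", "1", "1/2", "1"]

Exponent matrix [M,Θ,L,I] × [X1,X2,X3,X4]:
  M: [-1 -2  1  2]
  Θ: [ 1 -1  1  0]
  L: [ 1  0  1 -1]
  I: [-1 -1  1  1]
RREF → pivots at {X1,X2,X3} ⇒ r = 3
Repeat: X1,X2,X3; free: X4
RREF:
  r0: [   1    0    0 -1/2]
  r1: [   0    1    0   -1]
  r2: [   0    0    1 -1/2]
  r3: [   0    0    0    0]
Fix exponent of X4 at 1; solve each RREF row for its pivot's exponent:
  r0: exp(X1) + (-1/2)·1 = 0 ⇒ exp(X1) = 1/2
  r1: exp(X2) + (-1)·1 = 0 ⇒ exp(X2) = 1
  r2: exp(X3) + (-1/2)·1 = 0 ⇒ exp(X3) = 1/2
Π_1 = X1^(1/2) · X2 · X3^(1/2) · X4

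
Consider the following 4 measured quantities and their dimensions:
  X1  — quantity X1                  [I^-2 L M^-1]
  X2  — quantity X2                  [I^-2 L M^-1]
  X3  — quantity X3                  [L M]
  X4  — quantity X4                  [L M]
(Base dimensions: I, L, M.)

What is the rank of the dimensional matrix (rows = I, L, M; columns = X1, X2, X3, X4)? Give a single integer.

Write exponents as rows I,L,M / cols X1,X2,X3,X4:
  I: [-2 -2  0  0]
  L: [ 1  1  1  1]
  M: [-1 -1  1  1]
Row reduction gives pivot columns X1,X3; rank = 2

2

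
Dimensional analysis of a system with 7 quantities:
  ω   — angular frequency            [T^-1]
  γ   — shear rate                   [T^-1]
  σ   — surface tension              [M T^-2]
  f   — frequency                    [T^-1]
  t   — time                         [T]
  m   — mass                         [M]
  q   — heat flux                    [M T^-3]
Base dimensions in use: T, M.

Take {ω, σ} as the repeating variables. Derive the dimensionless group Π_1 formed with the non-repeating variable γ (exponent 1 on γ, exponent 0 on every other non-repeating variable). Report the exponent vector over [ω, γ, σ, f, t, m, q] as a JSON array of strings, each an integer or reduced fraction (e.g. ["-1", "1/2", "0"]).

Write exponents as rows T,M / cols ω,γ,σ,f,t,m,q:
  T: [-1 -1 -2 -1  1  0 -3]
  M: [ 0  0  1  0  0  1  1]
RREF → pivots at {ω,σ} ⇒ r = 2
Repeat: ω,σ; free: γ,f,t,m,q
RREF:
  r0: [   1    1    0    1   -1   -2    1]
  r1: [   0    0    1    0    0    1    1]
Fix exponent of γ at 1, f at 0, t at 0, m at 0, q at 0; solve each RREF row for its pivot's exponent:
  r0: exp(ω) + (1)·1 = 0 ⇒ exp(ω) = -1
  r1: exp(σ) + (0)·1 = 0 ⇒ exp(σ) = 0
Π_1 = ω^-1 · γ

["-1", "1", "0", "0", "0", "0", "0"]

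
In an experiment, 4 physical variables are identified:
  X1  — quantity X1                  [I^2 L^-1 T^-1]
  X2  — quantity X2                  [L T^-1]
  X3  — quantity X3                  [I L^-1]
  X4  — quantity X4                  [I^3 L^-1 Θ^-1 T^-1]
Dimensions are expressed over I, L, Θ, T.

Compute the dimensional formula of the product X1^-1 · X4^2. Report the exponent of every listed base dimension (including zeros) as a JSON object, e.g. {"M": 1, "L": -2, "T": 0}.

{"I": 4, "L": -1, "Θ": -2, "T": -1}

Write exponents as rows I,L,Θ,T / cols X1,X2,X3,X4:
  I: [ 2  0  1  3]
  L: [-1  1 -1 -1]
  Θ: [ 0  0  0 -1]
  T: [-1 -1  0 -1]
  [I]: (-1)·2+(2)·3 = 4
  [L]: (-1)·-1+(2)·-1 = -1
  [Θ]: (-1)·0+(2)·-1 = -2
  [T]: (-1)·-1+(2)·-1 = -1
⇒ I^4 L^-1 Θ^-2 T^-1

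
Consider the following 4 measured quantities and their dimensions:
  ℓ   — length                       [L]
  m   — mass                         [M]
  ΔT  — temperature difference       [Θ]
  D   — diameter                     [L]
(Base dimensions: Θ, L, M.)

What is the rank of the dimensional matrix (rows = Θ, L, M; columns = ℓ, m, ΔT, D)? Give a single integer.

3

Write exponents as rows Θ,L,M / cols ℓ,m,ΔT,D:
  Θ: [ 0  0  1  0]
  L: [ 1  0  0  1]
  M: [ 0  1  0  0]
Row reduction gives pivot columns ℓ,m,ΔT; rank = 3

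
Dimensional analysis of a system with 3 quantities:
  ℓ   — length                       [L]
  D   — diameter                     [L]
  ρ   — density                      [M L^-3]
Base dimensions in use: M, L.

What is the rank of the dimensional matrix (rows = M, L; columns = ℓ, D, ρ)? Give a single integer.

Write exponents as rows M,L / cols ℓ,D,ρ:
  M: [ 0  0  1]
  L: [ 1  1 -3]
Echelon form has 2 nonzero rows (pivots: ℓ,ρ)

2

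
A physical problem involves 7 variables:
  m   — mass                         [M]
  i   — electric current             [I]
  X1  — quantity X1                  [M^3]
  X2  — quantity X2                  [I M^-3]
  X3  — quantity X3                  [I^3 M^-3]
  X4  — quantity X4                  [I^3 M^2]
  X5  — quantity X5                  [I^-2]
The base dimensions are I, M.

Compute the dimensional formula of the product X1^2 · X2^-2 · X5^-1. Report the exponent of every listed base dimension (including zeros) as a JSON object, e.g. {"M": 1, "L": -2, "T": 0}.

{"I": 0, "M": 12}

Exponent matrix [I,M] × [m,i,X1,X2,X3,X4,X5]:
  I: [ 0  1  0  1  3  3 -2]
  M: [ 1  0  3 -3 -3  2  0]
  [I]: (2)·0+(-2)·1+(-1)·-2 = 0
  [M]: (2)·3+(-2)·-3+(-1)·0 = 12
⇒ M^12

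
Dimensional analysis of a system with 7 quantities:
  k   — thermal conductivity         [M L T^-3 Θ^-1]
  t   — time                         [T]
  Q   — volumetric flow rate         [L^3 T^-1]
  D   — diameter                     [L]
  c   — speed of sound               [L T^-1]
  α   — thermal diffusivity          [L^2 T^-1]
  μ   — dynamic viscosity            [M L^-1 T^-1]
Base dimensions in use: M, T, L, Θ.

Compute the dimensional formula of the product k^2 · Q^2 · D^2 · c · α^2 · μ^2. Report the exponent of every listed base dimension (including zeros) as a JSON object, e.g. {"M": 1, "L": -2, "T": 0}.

Write exponents as rows M,T,L,Θ / cols k,t,Q,D,c,α,μ:
  M: [ 1  0  0  0  0  0  1]
  T: [-3  1 -1  0 -1 -1 -1]
  L: [ 1  0  3  1  1  2 -1]
  Θ: [-1  0  0  0  0  0  0]
  [M]: (2)·1+(2)·0+(2)·0+(1)·0+(2)·0+(2)·1 = 4
  [T]: (2)·-3+(2)·-1+(2)·0+(1)·-1+(2)·-1+(2)·-1 = -13
  [L]: (2)·1+(2)·3+(2)·1+(1)·1+(2)·2+(2)·-1 = 13
  [Θ]: (2)·-1+(2)·0+(2)·0+(1)·0+(2)·0+(2)·0 = -2
⇒ M^4 T^-13 L^13 Θ^-2

{"M": 4, "T": -13, "L": 13, "Θ": -2}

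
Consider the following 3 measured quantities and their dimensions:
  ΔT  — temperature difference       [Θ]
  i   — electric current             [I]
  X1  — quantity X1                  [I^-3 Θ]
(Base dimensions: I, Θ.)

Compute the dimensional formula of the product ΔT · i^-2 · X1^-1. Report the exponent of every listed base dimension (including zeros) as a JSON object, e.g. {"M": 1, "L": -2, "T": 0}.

{"I": 1, "Θ": 0}

Dimensional matrix (I×Θ by ΔT×i×X1):
  I: [ 0  1 -3]
  Θ: [ 1  0  1]
  [I]: (1)·0+(-2)·1+(-1)·-3 = 1
  [Θ]: (1)·1+(-2)·0+(-1)·1 = 0
⇒ I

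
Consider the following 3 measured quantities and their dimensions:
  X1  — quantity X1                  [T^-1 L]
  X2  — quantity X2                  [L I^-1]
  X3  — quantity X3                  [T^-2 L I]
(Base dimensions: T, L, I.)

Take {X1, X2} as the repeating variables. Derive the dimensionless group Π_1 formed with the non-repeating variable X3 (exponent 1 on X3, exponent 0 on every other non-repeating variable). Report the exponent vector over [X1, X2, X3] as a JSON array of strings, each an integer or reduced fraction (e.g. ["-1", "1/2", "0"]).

Write exponents as rows T,L,I / cols X1,X2,X3:
  T: [-1  0 -2]
  L: [ 1  1  1]
  I: [ 0 -1  1]
RREF → pivots at {X1,X2} ⇒ r = 2
Repeat: X1,X2; free: X3
RREF:
  r0: [   1    0    2]
  r1: [   0    1   -1]
  r2: [   0    0    0]
Fix exponent of X3 at 1; solve each RREF row for its pivot's exponent:
  r0: exp(X1) + (2)·1 = 0 ⇒ exp(X1) = -2
  r1: exp(X2) + (-1)·1 = 0 ⇒ exp(X2) = 1
Π_1 = X1^-2 · X2 · X3

["-2", "1", "1"]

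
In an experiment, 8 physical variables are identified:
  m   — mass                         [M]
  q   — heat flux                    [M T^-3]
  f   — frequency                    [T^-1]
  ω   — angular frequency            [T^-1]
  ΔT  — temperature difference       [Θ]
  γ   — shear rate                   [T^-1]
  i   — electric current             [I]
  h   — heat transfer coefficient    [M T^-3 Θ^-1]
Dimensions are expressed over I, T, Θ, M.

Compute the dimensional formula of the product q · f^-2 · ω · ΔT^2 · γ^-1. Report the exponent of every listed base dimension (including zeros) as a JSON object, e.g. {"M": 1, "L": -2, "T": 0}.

{"I": 0, "T": -1, "Θ": 2, "M": 1}

Write exponents as rows I,T,Θ,M / cols m,q,f,ω,ΔT,γ,i,h:
  I: [ 0  0  0  0  0  0  1  0]
  T: [ 0 -3 -1 -1  0 -1  0 -3]
  Θ: [ 0  0  0  0  1  0  0 -1]
  M: [ 1  1  0  0  0  0  0  1]
  [I]: (1)·0+(-2)·0+(1)·0+(2)·0+(-1)·0 = 0
  [T]: (1)·-3+(-2)·-1+(1)·-1+(2)·0+(-1)·-1 = -1
  [Θ]: (1)·0+(-2)·0+(1)·0+(2)·1+(-1)·0 = 2
  [M]: (1)·1+(-2)·0+(1)·0+(2)·0+(-1)·0 = 1
⇒ T^-1 Θ^2 M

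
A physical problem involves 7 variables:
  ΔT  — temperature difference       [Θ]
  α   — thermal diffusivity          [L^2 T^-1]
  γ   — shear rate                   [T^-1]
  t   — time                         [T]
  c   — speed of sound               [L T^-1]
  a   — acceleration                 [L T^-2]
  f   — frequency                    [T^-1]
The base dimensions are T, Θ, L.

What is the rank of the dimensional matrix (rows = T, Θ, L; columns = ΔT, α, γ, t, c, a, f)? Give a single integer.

3

Write exponents as rows T,Θ,L / cols ΔT,α,γ,t,c,a,f:
  T: [ 0 -1 -1  1 -1 -2 -1]
  Θ: [ 1  0  0  0  0  0  0]
  L: [ 0  2  0  0  1  1  0]
RREF → pivots at {ΔT,α,γ} ⇒ r = 3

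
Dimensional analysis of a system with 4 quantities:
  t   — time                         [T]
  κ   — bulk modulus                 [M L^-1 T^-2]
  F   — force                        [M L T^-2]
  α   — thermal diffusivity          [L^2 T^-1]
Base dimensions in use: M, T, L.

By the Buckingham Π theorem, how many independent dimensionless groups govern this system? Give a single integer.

Write exponents as rows M,T,L / cols t,κ,F,α:
  M: [ 0  1  1  0]
  T: [ 1 -2 -2 -1]
  L: [ 0 -1  1  2]
RREF → pivots at {t,κ,F} ⇒ r = 3
Π count = n − r = 4 − 3 = 1

1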